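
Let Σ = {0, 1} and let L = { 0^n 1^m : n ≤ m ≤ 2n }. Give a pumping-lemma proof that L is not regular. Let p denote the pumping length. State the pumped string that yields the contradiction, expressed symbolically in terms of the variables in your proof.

Suppose for contradiction that L is regular, and let p be the pumping length.
Take w = 0^p 1^p ∈ L (since p ≤ p ≤ 2p), with |w| = 2p ≥ p.
Write w = xyz as guaranteed by the lemma, with |xy| ≤ p and y is nonempty.
The first p characters of w are 0's, so xy (and hence y) consists only of 0's. Write y = 0^k, 1 ≤ k ≤ p.
Pump with i = 2: xy^2z = 0^{p+k} 1^p. Now n = p+k > p = m, so the condition n ≤ m fails. Thus xy^2z ∉ L.
This is a contradiction; hence L is not regular.

0^{p+k} 1^p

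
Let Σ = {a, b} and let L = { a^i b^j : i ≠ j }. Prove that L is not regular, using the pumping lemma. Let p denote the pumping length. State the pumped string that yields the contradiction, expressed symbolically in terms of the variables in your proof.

Suppose for contradiction that L is regular, and let p be the pumping length.
Choose w = a^p b^{p+p!}. Since p ≠ p+p!, w ∈ L; and |w| ≥ p.
By the pumping lemma, w = xyz with |xy| ≤ p and |y| ≥ 1.
Because |xy| ≤ p and w begins with p copies of a, we have y = a^k with 1 ≤ k ≤ p.
Since 1 ≤ k ≤ p, k divides p!; set t = 1 + p!/k. Then xy^t z has p + (p!/k)·k = p + p! copies of a. Now the a-count equals the b-count, so i ≠ j fails. So xy^t z = a^{p+p!} b^{p+p!} ∉ L.
This contradicts the pumping lemma, so L is not regular.

a^{p+p!} b^{p+p!}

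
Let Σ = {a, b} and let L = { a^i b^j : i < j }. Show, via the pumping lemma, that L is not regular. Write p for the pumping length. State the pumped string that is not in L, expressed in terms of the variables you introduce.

a^{p+k} b^{p+1}

Assume L is regular. Let p be the pumping length given by the pumping lemma.
Choose w = a^p b^{p+1} ∈ L, with |w| = 2p+1 ≥ p.
By the pumping lemma, w = xyz with |xy| ≤ p and y is nonempty.
Since the first p symbols of w are all a's and |xy| ≤ p, y lies entirely in the leading a-block: y = a^k for some k with 1 ≤ k ≤ p.
Consider xy^2z = a^{p+k} b^{p+1}. Since k ≥ 1, the a-count p+k is at least p+1, so i < j fails; thus xy^2z ∉ L.
This is a contradiction; hence L is not regular.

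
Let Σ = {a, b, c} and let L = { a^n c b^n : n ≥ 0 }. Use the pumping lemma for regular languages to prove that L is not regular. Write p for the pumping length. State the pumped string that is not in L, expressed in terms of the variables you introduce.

a^{p+k} c b^p

Suppose for contradiction that L is regular, and let p be the pumping length.
Take w = a^p c b^p ∈ L with |w| = 2p+1 ≥ p.
Write w = xyz as guaranteed by the lemma, with |xy| ≤ p and |y| > 0.
The first p characters of w are a's, so xy (and hence y) consists only of a's. Write y = a^k, 1 ≤ k ≤ p.
Pump with i = 2: xy^2z = a^{p+k} c b^p, which would require p+k = p. But k ≥ 1, so xy^2z ∉ L.
Contradiction. Therefore L is not regular.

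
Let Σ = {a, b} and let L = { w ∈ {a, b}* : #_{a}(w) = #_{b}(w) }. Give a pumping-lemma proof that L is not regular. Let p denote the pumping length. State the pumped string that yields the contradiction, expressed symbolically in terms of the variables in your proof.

Assume L is regular. Let p be the pumping length given by the pumping lemma.
Choose w = a^p b^p ∈ L with |w| = 2p ≥ p.
Write w = xyz as guaranteed by the lemma, with |xy| ≤ p and y is nonempty.
The first p characters of w are a's, so xy (and hence y) consists only of a's. Write y = a^k, 1 ≤ k ≤ p.
Pump with i = 2: xy^2z = a^{p+k} b^p has p+k occurrences of a but only p of b. Since k ≥ 1 the counts differ, so xy^2z ∉ L.
This contradicts the pumping lemma, so L is not regular.

a^{p+k} b^p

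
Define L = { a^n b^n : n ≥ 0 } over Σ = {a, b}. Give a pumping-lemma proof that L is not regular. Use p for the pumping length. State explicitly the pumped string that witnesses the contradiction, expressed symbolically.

Toward a contradiction, assume L is regular with pumping length p.
Let w = a^p b^p ∈ L; note |w| = 2p ≥ p.
The pumping lemma gives a decomposition w = xyz where |xy| ≤ p and |y| ≥ 1.
The first p characters of w are a's, so xy (and hence y) consists only of a's. Write y = a^k, 1 ≤ k ≤ p.
Pump with i = 2: xy^2z = a^{p+k} b^p. For this to lie in L we would need p = p+k, which forces k = 0. But k ≥ 1, so xy^2z ∉ L.
This is a contradiction; hence L is not regular.

a^{p+k} b^p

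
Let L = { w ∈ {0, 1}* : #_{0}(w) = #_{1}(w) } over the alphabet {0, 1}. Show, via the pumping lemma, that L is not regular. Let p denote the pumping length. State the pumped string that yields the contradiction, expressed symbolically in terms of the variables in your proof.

Toward a contradiction, assume L is regular with pumping length p.
Choose w = 0^p 1^p ∈ L with |w| = 2p ≥ p.
By the pumping lemma, w = xyz with |xy| ≤ p and |y| ≥ 1.
The first p characters of w are 0's, so xy (and hence y) consists only of 0's. Write y = 0^k, 1 ≤ k ≤ p.
Pump with i = 2: xy^2z = 0^{p+k} 1^p has p+k occurrences of 0 but only p of 1. Since k ≥ 1 the counts differ, so xy^2z ∉ L.
This contradicts the pumping lemma, so L is not regular.

0^{p+k} 1^p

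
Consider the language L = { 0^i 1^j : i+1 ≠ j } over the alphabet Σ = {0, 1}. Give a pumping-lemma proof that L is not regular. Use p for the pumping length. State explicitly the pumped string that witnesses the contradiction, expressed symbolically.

0^{p+p!} 1^{p+p!+1}

Assume L is regular. Let p be the pumping length given by the pumping lemma.
Choose w = 0^p 1^{p+p!+1}. Since p ≠ (p+p!+1)-1 = p+p!, w ∈ L; and |w| ≥ p.
By the pumping lemma, w = xyz with |xy| ≤ p and |y| ≥ 1.
Because |xy| ≤ p and w begins with p copies of 0, we have y = 0^k with 1 ≤ k ≤ p.
Since 1 ≤ k ≤ p, k divides p!; set t = 1 + p!/k. Then xy^t z has p + (p!/k)·k = p + p! copies of 0. Now the 0-count is p+p! and (1-count)-1 = (p+p!+1)-1 = p+p!, so i+1 ≠ j fails. So xy^t z = 0^{p+p!} 1^{p+p!+1} ∉ L.
This is a contradiction; hence L is not regular.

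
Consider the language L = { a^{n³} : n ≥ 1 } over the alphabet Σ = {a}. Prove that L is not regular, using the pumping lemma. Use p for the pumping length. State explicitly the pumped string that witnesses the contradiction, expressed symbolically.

a^{p³+k}

Assume L is regular. Let p be the pumping length given by the pumping lemma.
Take w = a^{p³} ∈ L with |w| = p³ ≥ p.
The pumping lemma gives a decomposition w = xyz where |xy| ≤ p and |y| ≥ 1.
Then y = a^k for some k with 1 ≤ k ≤ p.
Pump with i = 2: xy^2z = a^{p³+k}. Since 1 ≤ k ≤ p, p³ < p³+k ≤ p³+p < p³+3p²+3p+1 = (p+1)³, so p³+k is not a perfect cube. So xy^2z ∉ L.
This contradicts the pumping lemma, so L is not regular.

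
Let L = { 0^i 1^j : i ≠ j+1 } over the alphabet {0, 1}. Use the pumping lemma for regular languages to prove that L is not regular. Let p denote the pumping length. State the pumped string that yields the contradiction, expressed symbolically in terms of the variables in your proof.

Suppose for contradiction that L is regular, and let p be the pumping length.
Choose w = 0^p 1^{p+p!-1}. Since p ≠ (p+p!-1)+1 = p+p!, w ∈ L; and |w| ≥ p.
By the pumping lemma, w = xyz with |xy| ≤ p and y is nonempty.
Because |xy| ≤ p and w begins with p copies of 0, we have y = 0^k with 1 ≤ k ≤ p.
Since 1 ≤ k ≤ p, k divides p!; set t = 1 + p!/k. Then xy^t z has p + (p!/k)·k = p + p! copies of 0. Now the 0-count is p+p! and (1-count)+1 = (p+p!-1)+1 = p+p!, so i ≠ j+1 fails. So xy^t z = 0^{p+p!} 1^{p+p!-1} ∉ L.
This contradicts the pumping lemma, so L is not regular.

0^{p+p!} 1^{p+p!-1}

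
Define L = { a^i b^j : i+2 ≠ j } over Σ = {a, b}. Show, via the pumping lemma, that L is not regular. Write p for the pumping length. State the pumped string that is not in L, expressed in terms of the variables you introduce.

a^{p+p!} b^{p+p!+2}

Assume L is regular; let p be its pumping constant.
Choose w = a^p b^{p+p!+2}. Since p ≠ (p+p!+2)-2 = p+p!, w ∈ L; and |w| ≥ p.
The pumping lemma gives a decomposition w = xyz where |xy| ≤ p and |y| > 0.
The first p characters of w are a's, so xy (and hence y) consists only of a's. Write y = a^k, 1 ≤ k ≤ p.
Since 1 ≤ k ≤ p, k divides p!; set t = 1 + p!/k. Then xy^t z has p + (p!/k)·k = p + p! copies of a. Now the a-count is p+p! and (b-count)-2 = (p+p!+2)-2 = p+p!, so i+2 ≠ j fails. So xy^t z = a^{p+p!} b^{p+p!+2} ∉ L.
This contradicts the pumping lemma, so L is not regular.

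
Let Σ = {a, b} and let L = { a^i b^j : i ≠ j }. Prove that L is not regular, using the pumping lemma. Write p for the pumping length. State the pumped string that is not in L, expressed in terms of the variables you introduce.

a^{p+p!} b^{p+p!}

Assume L is regular. Let p be the pumping length given by the pumping lemma.
Choose w = a^p b^{p+p!}. Since p ≠ p+p!, w ∈ L; and |w| ≥ p.
Write w = xyz as guaranteed by the lemma, with |xy| ≤ p and |y| > 0.
Because |xy| ≤ p and w begins with p copies of a, we have y = a^k with 1 ≤ k ≤ p.
Since 1 ≤ k ≤ p, k divides p!; set t = 1 + p!/k. Then xy^t z has p + (p!/k)·k = p + p! copies of a. Now the a-count equals the b-count, so i ≠ j fails. So xy^t z = a^{p+p!} b^{p+p!} ∉ L.
Contradiction. Therefore L is not regular.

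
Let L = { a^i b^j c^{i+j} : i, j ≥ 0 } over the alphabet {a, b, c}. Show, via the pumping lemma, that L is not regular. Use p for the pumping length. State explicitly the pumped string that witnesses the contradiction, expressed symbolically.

Suppose for contradiction that L is regular, and let p be the pumping length.
Take w = a^p b^p c^{2p} ∈ L (with i=j=p, i+j=2p), |w| = 4p ≥ p.
Write w = xyz as guaranteed by the lemma, with |xy| ≤ p and y is nonempty.
The first p characters of w are a's, so xy (and hence y) consists only of a's. Write y = a^k, 1 ≤ k ≤ p.
Consider xy^2z = a^{p+k} b^p c^{2p}. Now the a- and b-counts sum to 2p+k, but the c-count is 2p ≠ 2p+k. So xy^2z ∉ L.
Contradiction. Therefore L is not regular.

a^{p+k} b^p c^{2p}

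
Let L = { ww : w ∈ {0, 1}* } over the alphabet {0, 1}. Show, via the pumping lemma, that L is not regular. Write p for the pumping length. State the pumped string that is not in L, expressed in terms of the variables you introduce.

Assume L is regular; let p be its pumping constant.
Take w = 0^p 1^p 0^p 1^p = uu where u = 0^p1^p; then w ∈ L and |w| = 4p ≥ p.
Write w = xyz as guaranteed by the lemma, with |xy| ≤ p and y is nonempty.
The first p characters of w are 0's, so xy (and hence y) consists only of 0's. Write y = 0^k, 1 ≤ k ≤ p.
Pump with i = 2: xy^2z = 0^{p+k} 1^p 0^p 1^p, of length 4p+k. Suppose this equals vv. The string starts with 0 and ends with 1, so v does too; thus the boundary between the two copies of v is a 1→0 transition. There is exactly one such transition, at position 2p+k, so |v| = 2p+k and |vv| = 4p+2k ≠ 4p+k since k ≥ 1. So xy^2z ∉ L.
Contradiction. Therefore L is not regular.

0^{p+k} 1^p 0^p 1^p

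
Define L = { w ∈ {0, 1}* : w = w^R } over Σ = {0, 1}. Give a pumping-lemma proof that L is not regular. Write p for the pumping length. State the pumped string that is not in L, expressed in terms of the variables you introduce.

0^{p+k} 1 0^p

Toward a contradiction, assume L is regular with pumping length p.
Take w = 0^p 1 0^p, a palindrome of length 2p+1 ≥ p.
Write w = xyz as guaranteed by the lemma, with |xy| ≤ p and |y| ≥ 1.
Since the first p symbols of w are all 0's and |xy| ≤ p, y lies entirely in the leading 0-block: y = 0^k for some k with 1 ≤ k ≤ p.
Pump with i = 2: xy^2z = 0^{p+k} 1 0^p. Its reverse is 0^p 1 0^{p+k}, which differs from xy^2z since k ≥ 1. So xy^2z is not a palindrome and xy^2z ∉ L.
This is a contradiction; hence L is not regular.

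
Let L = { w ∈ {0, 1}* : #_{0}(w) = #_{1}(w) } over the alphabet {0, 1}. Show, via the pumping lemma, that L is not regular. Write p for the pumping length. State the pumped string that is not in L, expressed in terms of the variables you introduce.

0^{p+k} 1^p

Suppose for contradiction that L is regular, and let p be the pumping length.
Choose w = 0^p 1^p ∈ L with |w| = 2p ≥ p.
The pumping lemma gives a decomposition w = xyz where |xy| ≤ p and |y| > 0.
Since the first p symbols of w are all 0's and |xy| ≤ p, y lies entirely in the leading 0-block: y = 0^k for some k with 1 ≤ k ≤ p.
Pump with i = 2: xy^2z = 0^{p+k} 1^p has p+k occurrences of 0 but only p of 1. Since k ≥ 1 the counts differ, so xy^2z ∉ L.
This is a contradiction; hence L is not regular.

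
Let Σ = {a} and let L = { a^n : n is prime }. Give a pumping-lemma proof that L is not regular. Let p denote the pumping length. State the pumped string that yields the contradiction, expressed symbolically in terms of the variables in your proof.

a^{q(1+k)}

Suppose for contradiction that L is regular, and let p be the pumping length.
Let q be a prime with q ≥ p+2 (infinitely many primes exist), and take w = a^q ∈ L with |w| = q ≥ p.
Write w = xyz as guaranteed by the lemma, with |xy| ≤ p and y is nonempty.
Then y = a^k for some k with 1 ≤ k ≤ p.
Since 1 ≤ k ≤ p, |xz| = q-k. Pump with i = q+1: |xy^{q+1}z| = (q-k)+(q+1)k = q+qk = q(1+k), which is composite (both factors ≥ 2). So xy^{q+1}z = a^{q(1+k)} ∉ L.
This contradicts the pumping lemma, so L is not regular.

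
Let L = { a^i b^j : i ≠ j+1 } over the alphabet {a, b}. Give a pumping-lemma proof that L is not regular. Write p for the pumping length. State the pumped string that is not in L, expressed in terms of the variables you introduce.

Toward a contradiction, assume L is regular with pumping length p.
Choose w = a^p b^{p+p!-1}. Since p ≠ (p+p!-1)+1 = p+p!, w ∈ L; and |w| ≥ p.
The pumping lemma gives a decomposition w = xyz where |xy| ≤ p and |y| > 0.
The first p characters of w are a's, so xy (and hence y) consists only of a's. Write y = a^k, 1 ≤ k ≤ p.
Since 1 ≤ k ≤ p, k divides p!; set t = 1 + p!/k. Then xy^t z has p + (p!/k)·k = p + p! copies of a. Now the a-count is p+p! and (b-count)+1 = (p+p!-1)+1 = p+p!, so i ≠ j+1 fails. So xy^t z = a^{p+p!} b^{p+p!-1} ∉ L.
This is a contradiction; hence L is not regular.

a^{p+p!} b^{p+p!-1}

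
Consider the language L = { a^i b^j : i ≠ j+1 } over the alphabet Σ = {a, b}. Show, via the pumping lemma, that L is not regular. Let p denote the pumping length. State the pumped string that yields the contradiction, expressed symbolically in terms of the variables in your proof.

a^{p+p!} b^{p+p!-1}

Suppose for contradiction that L is regular, and let p be the pumping length.
Choose w = a^p b^{p+p!-1}. Since p ≠ (p+p!-1)+1 = p+p!, w ∈ L; and |w| ≥ p.
The pumping lemma gives a decomposition w = xyz where |xy| ≤ p and |y| ≥ 1.
Since the first p symbols of w are all a's and |xy| ≤ p, y lies entirely in the leading a-block: y = a^k for some k with 1 ≤ k ≤ p.
Since 1 ≤ k ≤ p, k divides p!; set t = 1 + p!/k. Then xy^t z has p + (p!/k)·k = p + p! copies of a. Now the a-count is p+p! and (b-count)+1 = (p+p!-1)+1 = p+p!, so i ≠ j+1 fails. So xy^t z = a^{p+p!} b^{p+p!-1} ∉ L.
Contradiction. Therefore L is not regular.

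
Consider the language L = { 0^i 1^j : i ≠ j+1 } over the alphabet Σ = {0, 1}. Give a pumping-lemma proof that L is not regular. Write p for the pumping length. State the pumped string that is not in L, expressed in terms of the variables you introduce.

0^{p+p!} 1^{p+p!-1}

Assume L is regular; let p be its pumping constant.
Choose w = 0^p 1^{p+p!-1}. Since p ≠ (p+p!-1)+1 = p+p!, w ∈ L; and |w| ≥ p.
The pumping lemma gives a decomposition w = xyz where |xy| ≤ p and |y| > 0.
Since the first p symbols of w are all 0's and |xy| ≤ p, y lies entirely in the leading 0-block: y = 0^k for some k with 1 ≤ k ≤ p.
Since 1 ≤ k ≤ p, k divides p!; set t = 1 + p!/k. Then xy^t z has p + (p!/k)·k = p + p! copies of 0. Now the 0-count is p+p! and (1-count)+1 = (p+p!-1)+1 = p+p!, so i ≠ j+1 fails. So xy^t z = 0^{p+p!} 1^{p+p!-1} ∉ L.
Contradiction. Therefore L is not regular.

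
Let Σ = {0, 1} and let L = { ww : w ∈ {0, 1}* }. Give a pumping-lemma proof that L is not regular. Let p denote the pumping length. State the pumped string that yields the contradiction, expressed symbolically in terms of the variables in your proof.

0^{p+k} 1^p 0^p 1^p

Toward a contradiction, assume L is regular with pumping length p.
Take w = 0^p 1^p 0^p 1^p = uu where u = 0^p1^p; then w ∈ L and |w| = 4p ≥ p.
By the pumping lemma, w = xyz with |xy| ≤ p and y is nonempty.
The first p characters of w are 0's, so xy (and hence y) consists only of 0's. Write y = 0^k, 1 ≤ k ≤ p.
Pump with i = 2: xy^2z = 0^{p+k} 1^p 0^p 1^p, of length 4p+k. Suppose this equals vv. The string starts with 0 and ends with 1, so v does too; thus the boundary between the two copies of v is a 1→0 transition. There is exactly one such transition, at position 2p+k, so |v| = 2p+k and |vv| = 4p+2k ≠ 4p+k since k ≥ 1. So xy^2z ∉ L.
This is a contradiction; hence L is not regular.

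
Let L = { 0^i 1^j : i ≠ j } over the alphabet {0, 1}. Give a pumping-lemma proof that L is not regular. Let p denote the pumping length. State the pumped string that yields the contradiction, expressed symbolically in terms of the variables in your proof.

Assume L is regular. Let p be the pumping length given by the pumping lemma.
Choose w = 0^p 1^{p+p!}. Since p ≠ p+p!, w ∈ L; and |w| ≥ p.
Write w = xyz as guaranteed by the lemma, with |xy| ≤ p and |y| ≥ 1.
The first p characters of w are 0's, so xy (and hence y) consists only of 0's. Write y = 0^k, 1 ≤ k ≤ p.
Since 1 ≤ k ≤ p, k divides p!; set t = 1 + p!/k. Then xy^t z has p + (p!/k)·k = p + p! copies of 0. Now the 0-count equals the 1-count, so i ≠ j fails. So xy^t z = 0^{p+p!} 1^{p+p!} ∉ L.
Contradiction. Therefore L is not regular.

0^{p+p!} 1^{p+p!}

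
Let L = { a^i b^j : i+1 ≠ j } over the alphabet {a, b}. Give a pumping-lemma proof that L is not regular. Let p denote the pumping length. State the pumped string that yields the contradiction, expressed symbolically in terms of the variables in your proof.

a^{p+p!} b^{p+p!+1}

Assume L is regular; let p be its pumping constant.
Choose w = a^p b^{p+p!+1}. Since p ≠ (p+p!+1)-1 = p+p!, w ∈ L; and |w| ≥ p.
The pumping lemma gives a decomposition w = xyz where |xy| ≤ p and y is nonempty.
Because |xy| ≤ p and w begins with p copies of a, we have y = a^k with 1 ≤ k ≤ p.
Since 1 ≤ k ≤ p, k divides p!; set t = 1 + p!/k. Then xy^t z has p + (p!/k)·k = p + p! copies of a. Now the a-count is p+p! and (b-count)-1 = (p+p!+1)-1 = p+p!, so i+1 ≠ j fails. So xy^t z = a^{p+p!} b^{p+p!+1} ∉ L.
This is a contradiction; hence L is not regular.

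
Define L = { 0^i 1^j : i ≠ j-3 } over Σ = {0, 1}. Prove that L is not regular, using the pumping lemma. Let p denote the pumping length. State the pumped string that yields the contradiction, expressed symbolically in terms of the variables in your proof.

0^{p+p!} 1^{p+p!+3}

Toward a contradiction, assume L is regular with pumping length p.
Choose w = 0^p 1^{p+p!+3}. Since p ≠ (p+p!+3)-3 = p+p!, w ∈ L; and |w| ≥ p.
By the pumping lemma, w = xyz with |xy| ≤ p and |y| ≥ 1.
The first p characters of w are 0's, so xy (and hence y) consists only of 0's. Write y = 0^k, 1 ≤ k ≤ p.
Since 1 ≤ k ≤ p, k divides p!; set t = 1 + p!/k. Then xy^t z has p + (p!/k)·k = p + p! copies of 0. Now the 0-count is p+p! and (1-count)-3 = (p+p!+3)-3 = p+p!, so i ≠ j-3 fails. So xy^t z = 0^{p+p!} 1^{p+p!+3} ∉ L.
Contradiction. Therefore L is not regular.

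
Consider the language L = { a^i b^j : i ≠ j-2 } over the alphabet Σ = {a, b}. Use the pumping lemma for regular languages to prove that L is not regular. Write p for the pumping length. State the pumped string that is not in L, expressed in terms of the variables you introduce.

Assume L is regular. Let p be the pumping length given by the pumping lemma.
Choose w = a^p b^{p+p!+2}. Since p ≠ (p+p!+2)-2 = p+p!, w ∈ L; and |w| ≥ p.
By the pumping lemma, w = xyz with |xy| ≤ p and y is nonempty.
Since the first p symbols of w are all a's and |xy| ≤ p, y lies entirely in the leading a-block: y = a^k for some k with 1 ≤ k ≤ p.
Since 1 ≤ k ≤ p, k divides p!; set t = 1 + p!/k. Then xy^t z has p + (p!/k)·k = p + p! copies of a. Now the a-count is p+p! and (b-count)-2 = (p+p!+2)-2 = p+p!, so i ≠ j-2 fails. So xy^t z = a^{p+p!} b^{p+p!+2} ∉ L.
This is a contradiction; hence L is not regular.

a^{p+p!} b^{p+p!+2}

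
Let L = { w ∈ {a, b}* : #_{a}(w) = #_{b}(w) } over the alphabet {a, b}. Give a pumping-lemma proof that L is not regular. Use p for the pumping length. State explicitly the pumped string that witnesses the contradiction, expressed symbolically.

Assume L is regular. Let p be the pumping length given by the pumping lemma.
Choose w = a^p b^p ∈ L with |w| = 2p ≥ p.
Write w = xyz as guaranteed by the lemma, with |xy| ≤ p and |y| ≥ 1.
Since the first p symbols of w are all a's and |xy| ≤ p, y lies entirely in the leading a-block: y = a^k for some k with 1 ≤ k ≤ p.
Pump with i = 2: xy^2z = a^{p+k} b^p has p+k occurrences of a but only p of b. Since k ≥ 1 the counts differ, so xy^2z ∉ L.
This is a contradiction; hence L is not regular.

a^{p+k} b^p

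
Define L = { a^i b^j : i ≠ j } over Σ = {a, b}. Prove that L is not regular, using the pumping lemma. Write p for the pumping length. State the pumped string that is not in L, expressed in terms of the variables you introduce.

a^{p+p!} b^{p+p!}

Suppose for contradiction that L is regular, and let p be the pumping length.
Choose w = a^p b^{p+p!}. Since p ≠ p+p!, w ∈ L; and |w| ≥ p.
Write w = xyz as guaranteed by the lemma, with |xy| ≤ p and |y| ≥ 1.
Since the first p symbols of w are all a's and |xy| ≤ p, y lies entirely in the leading a-block: y = a^k for some k with 1 ≤ k ≤ p.
Since 1 ≤ k ≤ p, k divides p!; set t = 1 + p!/k. Then xy^t z has p + (p!/k)·k = p + p! copies of a. Now the a-count equals the b-count, so i ≠ j fails. So xy^t z = a^{p+p!} b^{p+p!} ∉ L.
This contradicts the pumping lemma, so L is not regular.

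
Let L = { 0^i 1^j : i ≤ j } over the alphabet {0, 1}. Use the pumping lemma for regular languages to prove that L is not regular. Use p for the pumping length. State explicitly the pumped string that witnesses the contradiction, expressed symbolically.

Assume L is regular; let p be its pumping constant.
Choose w = 0^p 1^p ∈ L, with |w| = 2p ≥ p.
Write w = xyz as guaranteed by the lemma, with |xy| ≤ p and |y| > 0.
Because |xy| ≤ p and w begins with p copies of 0, we have y = 0^k with 1 ≤ k ≤ p.
Consider xy^2z = 0^{p+k} 1^p. Since k ≥ 1, the 0-count p+k exceeds the 1-count p, so i ≤ j fails; thus xy^2z ∉ L.
This contradicts the pumping lemma, so L is not regular.

0^{p+k} 1^p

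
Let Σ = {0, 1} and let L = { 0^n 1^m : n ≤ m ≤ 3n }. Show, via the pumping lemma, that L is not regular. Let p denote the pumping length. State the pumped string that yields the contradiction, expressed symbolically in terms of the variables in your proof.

Suppose for contradiction that L is regular, and let p be the pumping length.
Take w = 0^p 1^p ∈ L (since p ≤ p ≤ 3p), with |w| = 2p ≥ p.
Write w = xyz as guaranteed by the lemma, with |xy| ≤ p and |y| > 0.
Because |xy| ≤ p and w begins with p copies of 0, we have y = 0^k with 1 ≤ k ≤ p.
Pump with i = 2: xy^2z = 0^{p+k} 1^p. Now n = p+k > p = m, so the condition n ≤ m fails. Thus xy^2z ∉ L.
This is a contradiction; hence L is not regular.

0^{p+k} 1^p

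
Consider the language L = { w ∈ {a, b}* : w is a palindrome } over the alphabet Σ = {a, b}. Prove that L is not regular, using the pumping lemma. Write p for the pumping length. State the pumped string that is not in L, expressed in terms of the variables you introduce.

Suppose for contradiction that L is regular, and let p be the pumping length.
Take w = a^p b a^p, a palindrome of length 2p+1 ≥ p.
By the pumping lemma, w = xyz with |xy| ≤ p and y is nonempty.
The first p characters of w are a's, so xy (and hence y) consists only of a's. Write y = a^k, 1 ≤ k ≤ p.
Pump with i = 2: xy^2z = a^{p+k} b a^p. Its reverse is a^p b a^{p+k}, which differs from xy^2z since k ≥ 1. So xy^2z is not a palindrome and xy^2z ∉ L.
This is a contradiction; hence L is not regular.

a^{p+k} b a^p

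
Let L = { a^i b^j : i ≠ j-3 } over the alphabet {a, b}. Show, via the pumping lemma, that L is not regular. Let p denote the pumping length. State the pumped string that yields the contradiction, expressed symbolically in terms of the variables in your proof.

Assume L is regular; let p be its pumping constant.
Choose w = a^p b^{p+p!+3}. Since p ≠ (p+p!+3)-3 = p+p!, w ∈ L; and |w| ≥ p.
The pumping lemma gives a decomposition w = xyz where |xy| ≤ p and |y| ≥ 1.
Because |xy| ≤ p and w begins with p copies of a, we have y = a^k with 1 ≤ k ≤ p.
Since 1 ≤ k ≤ p, k divides p!; set t = 1 + p!/k. Then xy^t z has p + (p!/k)·k = p + p! copies of a. Now the a-count is p+p! and (b-count)-3 = (p+p!+3)-3 = p+p!, so i ≠ j-3 fails. So xy^t z = a^{p+p!} b^{p+p!+3} ∉ L.
This contradicts the pumping lemma, so L is not regular.

a^{p+p!} b^{p+p!+3}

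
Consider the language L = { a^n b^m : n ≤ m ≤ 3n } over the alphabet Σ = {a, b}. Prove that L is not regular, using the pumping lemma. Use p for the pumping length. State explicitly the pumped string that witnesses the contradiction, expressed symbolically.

a^{p+k} b^p

Assume L is regular. Let p be the pumping length given by the pumping lemma.
Take w = a^p b^p ∈ L (since p ≤ p ≤ 3p), with |w| = 2p ≥ p.
The pumping lemma gives a decomposition w = xyz where |xy| ≤ p and |y| ≥ 1.
Since the first p symbols of w are all a's and |xy| ≤ p, y lies entirely in the leading a-block: y = a^k for some k with 1 ≤ k ≤ p.
Pump with i = 2: xy^2z = a^{p+k} b^p. Now n = p+k > p = m, so the condition n ≤ m fails. Thus xy^2z ∉ L.
Contradiction. Therefore L is not regular.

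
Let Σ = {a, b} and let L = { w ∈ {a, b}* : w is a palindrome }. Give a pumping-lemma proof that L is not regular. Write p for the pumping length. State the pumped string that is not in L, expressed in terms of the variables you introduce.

Toward a contradiction, assume L is regular with pumping length p.
Take w = a^p b a^p, a palindrome of length 2p+1 ≥ p.
By the pumping lemma, w = xyz with |xy| ≤ p and y is nonempty.
Because |xy| ≤ p and w begins with p copies of a, we have y = a^k with 1 ≤ k ≤ p.
Pump with i = 2: xy^2z = a^{p+k} b a^p. Its reverse is a^p b a^{p+k}, which differs from xy^2z since k ≥ 1. So xy^2z is not a palindrome and xy^2z ∉ L.
Contradiction. Therefore L is not regular.

a^{p+k} b a^p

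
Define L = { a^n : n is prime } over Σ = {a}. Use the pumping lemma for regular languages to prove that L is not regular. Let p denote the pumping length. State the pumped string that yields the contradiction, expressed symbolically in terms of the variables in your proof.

Assume L is regular; let p be its pumping constant.
Let q be a prime with q ≥ p+2 (infinitely many primes exist), and take w = a^q ∈ L with |w| = q ≥ p.
By the pumping lemma, w = xyz with |xy| ≤ p and |y| > 0.
Then y = a^k for some k with 1 ≤ k ≤ p.
Since 1 ≤ k ≤ p, |xz| = q-k. Pump with i = q+1: |xy^{q+1}z| = (q-k)+(q+1)k = q+qk = q(1+k), which is composite (both factors ≥ 2). So xy^{q+1}z = a^{q(1+k)} ∉ L.
This is a contradiction; hence L is not regular.

a^{q(1+k)}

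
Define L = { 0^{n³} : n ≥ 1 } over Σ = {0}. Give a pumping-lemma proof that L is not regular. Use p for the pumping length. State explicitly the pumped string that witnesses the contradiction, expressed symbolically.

0^{p³+k}

Assume L is regular. Let p be the pumping length given by the pumping lemma.
Take w = 0^{p³} ∈ L with |w| = p³ ≥ p.
Write w = xyz as guaranteed by the lemma, with |xy| ≤ p and |y| ≥ 1.
Then y = 0^k for some k with 1 ≤ k ≤ p.
Pump with i = 2: xy^2z = 0^{p³+k}. Since 1 ≤ k ≤ p, p³ < p³+k ≤ p³+p < p³+3p²+3p+1 = (p+1)³, so p³+k is not a perfect cube. So xy^2z ∉ L.
Contradiction. Therefore L is not regular.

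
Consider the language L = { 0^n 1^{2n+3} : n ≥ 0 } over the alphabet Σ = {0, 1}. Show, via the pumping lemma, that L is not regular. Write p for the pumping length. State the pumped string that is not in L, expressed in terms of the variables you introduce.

0^{p+k} 1^{2p+3}

Assume L is regular. Let p be the pumping length given by the pumping lemma.
Take w = 0^p 1^{2p+3}. Then w ∈ L and |w| = 3p+3 ≥ p.
Write w = xyz as guaranteed by the lemma, with |xy| ≤ p and |y| ≥ 1.
Since the first p symbols of w are all 0's and |xy| ≤ p, y lies entirely in the leading 0-block: y = 0^k for some k with 1 ≤ k ≤ p.
Pump with i = 2: xy^2z = 0^{p+k} 1^{2p+3}. For this to lie in L we would need 2p+3 = 2(p+k)+3, which forces k = 0. But k ≥ 1, so xy^2z ∉ L.
Contradiction. Therefore L is not regular.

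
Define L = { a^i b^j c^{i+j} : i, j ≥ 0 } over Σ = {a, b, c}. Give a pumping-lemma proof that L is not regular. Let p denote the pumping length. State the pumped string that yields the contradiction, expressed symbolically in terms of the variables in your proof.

a^{p+k} b^p c^{2p}

Suppose for contradiction that L is regular, and let p be the pumping length.
Take w = a^p b^p c^{2p} ∈ L (with i=j=p, i+j=2p), |w| = 4p ≥ p.
The pumping lemma gives a decomposition w = xyz where |xy| ≤ p and y is nonempty.
Since the first p symbols of w are all a's and |xy| ≤ p, y lies entirely in the leading a-block: y = a^k for some k with 1 ≤ k ≤ p.
Consider xy^2z = a^{p+k} b^p c^{2p}. Now the a- and b-counts sum to 2p+k, but the c-count is 2p ≠ 2p+k. So xy^2z ∉ L.
This is a contradiction; hence L is not regular.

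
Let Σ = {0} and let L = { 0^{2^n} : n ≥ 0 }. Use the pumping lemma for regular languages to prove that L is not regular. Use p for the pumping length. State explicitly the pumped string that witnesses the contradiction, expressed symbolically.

Suppose for contradiction that L is regular, and let p be the pumping length.
Take w = 0^{2^p} ∈ L with |w| = 2^p ≥ p.
Write w = xyz as guaranteed by the lemma, with |xy| ≤ p and |y| > 0.
Then y = 0^k for some k with 1 ≤ k ≤ p.
Pump with i = 2: xy^2z = 0^{2^p+k}. Since 1 ≤ k ≤ p < 2^p, we have 2^p < 2^p+k < 2^{p+1}, so 2^p+k is not a power of 2. So xy^2z ∉ L.
Contradiction. Therefore L is not regular.

0^{2^p+k}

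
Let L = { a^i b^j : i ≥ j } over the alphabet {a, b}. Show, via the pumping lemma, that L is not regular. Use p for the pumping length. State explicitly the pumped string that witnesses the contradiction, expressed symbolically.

Assume L is regular; let p be its pumping constant.
Choose w = a^p b^p ∈ L, with |w| = 2p ≥ p.
The pumping lemma gives a decomposition w = xyz where |xy| ≤ p and |y| ≥ 1.
The first p characters of w are a's, so xy (and hence y) consists only of a's. Write y = a^k, 1 ≤ k ≤ p.
Consider xy^0z = xz = a^{p-k} b^p. Since k ≥ 1, the a-count p-k is less than p, so i ≥ j fails; thus xz ∉ L.
This is a contradiction; hence L is not regular.

a^{p-k} b^p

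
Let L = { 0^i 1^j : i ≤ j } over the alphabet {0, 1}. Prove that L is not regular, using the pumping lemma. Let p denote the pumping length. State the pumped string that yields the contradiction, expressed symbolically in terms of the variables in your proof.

Assume L is regular. Let p be the pumping length given by the pumping lemma.
Choose w = 0^p 1^p ∈ L, with |w| = 2p ≥ p.
By the pumping lemma, w = xyz with |xy| ≤ p and |y| ≥ 1.
The first p characters of w are 0's, so xy (and hence y) consists only of 0's. Write y = 0^k, 1 ≤ k ≤ p.
Consider xy^2z = 0^{p+k} 1^p. Since k ≥ 1, the 0-count p+k exceeds the 1-count p, so i ≤ j fails; thus xy^2z ∉ L.
This contradicts the pumping lemma, so L is not regular.

0^{p+k} 1^p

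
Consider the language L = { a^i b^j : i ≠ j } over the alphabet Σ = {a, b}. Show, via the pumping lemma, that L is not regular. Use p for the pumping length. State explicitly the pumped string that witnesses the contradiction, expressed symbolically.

a^{p+p!} b^{p+p!}

Assume L is regular. Let p be the pumping length given by the pumping lemma.
Choose w = a^p b^{p+p!}. Since p ≠ p+p!, w ∈ L; and |w| ≥ p.
By the pumping lemma, w = xyz with |xy| ≤ p and y is nonempty.
Because |xy| ≤ p and w begins with p copies of a, we have y = a^k with 1 ≤ k ≤ p.
Since 1 ≤ k ≤ p, k divides p!; set t = 1 + p!/k. Then xy^t z has p + (p!/k)·k = p + p! copies of a. Now the a-count equals the b-count, so i ≠ j fails. So xy^t z = a^{p+p!} b^{p+p!} ∉ L.
Contradiction. Therefore L is not regular.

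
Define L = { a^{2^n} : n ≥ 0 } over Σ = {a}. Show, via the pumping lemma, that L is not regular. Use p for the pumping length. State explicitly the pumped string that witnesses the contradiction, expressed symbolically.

Suppose for contradiction that L is regular, and let p be the pumping length.
Take w = a^{2^p} ∈ L with |w| = 2^p ≥ p.
By the pumping lemma, w = xyz with |xy| ≤ p and y is nonempty.
Then y = a^k for some k with 1 ≤ k ≤ p.
Pump with i = 2: xy^2z = a^{2^p+k}. Since 1 ≤ k ≤ p < 2^p, we have 2^p < 2^p+k < 2^{p+1}, so 2^p+k is not a power of 2. So xy^2z ∉ L.
Contradiction. Therefore L is not regular.

a^{2^p+k}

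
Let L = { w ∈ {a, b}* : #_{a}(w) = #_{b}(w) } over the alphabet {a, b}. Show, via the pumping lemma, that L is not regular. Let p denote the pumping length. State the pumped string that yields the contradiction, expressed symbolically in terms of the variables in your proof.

a^{p+k} b^p

Assume L is regular. Let p be the pumping length given by the pumping lemma.
Choose w = a^p b^p ∈ L with |w| = 2p ≥ p.
By the pumping lemma, w = xyz with |xy| ≤ p and y is nonempty.
Since the first p symbols of w are all a's and |xy| ≤ p, y lies entirely in the leading a-block: y = a^k for some k with 1 ≤ k ≤ p.
Pump with i = 2: xy^2z = a^{p+k} b^p has p+k occurrences of a but only p of b. Since k ≥ 1 the counts differ, so xy^2z ∉ L.
Contradiction. Therefore L is not regular.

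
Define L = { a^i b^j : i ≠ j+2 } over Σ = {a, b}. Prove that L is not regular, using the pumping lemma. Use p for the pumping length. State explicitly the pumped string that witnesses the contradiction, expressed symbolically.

a^{p+p!} b^{p+p!-2}

Toward a contradiction, assume L is regular with pumping length p.
Choose w = a^p b^{p+p!-2}. Since p ≠ (p+p!-2)+2 = p+p!, w ∈ L; and |w| ≥ p.
By the pumping lemma, w = xyz with |xy| ≤ p and |y| ≥ 1.
The first p characters of w are a's, so xy (and hence y) consists only of a's. Write y = a^k, 1 ≤ k ≤ p.
Since 1 ≤ k ≤ p, k divides p!; set t = 1 + p!/k. Then xy^t z has p + (p!/k)·k = p + p! copies of a. Now the a-count is p+p! and (b-count)+2 = (p+p!-2)+2 = p+p!, so i ≠ j+2 fails. So xy^t z = a^{p+p!} b^{p+p!-2} ∉ L.
This contradicts the pumping lemma, so L is not regular.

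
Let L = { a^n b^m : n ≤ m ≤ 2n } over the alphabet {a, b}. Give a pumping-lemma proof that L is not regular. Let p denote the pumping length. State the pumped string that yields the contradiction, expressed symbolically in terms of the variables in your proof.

Suppose for contradiction that L is regular, and let p be the pumping length.
Take w = a^p b^p ∈ L (since p ≤ p ≤ 2p), with |w| = 2p ≥ p.
By the pumping lemma, w = xyz with |xy| ≤ p and |y| > 0.
Because |xy| ≤ p and w begins with p copies of a, we have y = a^k with 1 ≤ k ≤ p.
Pump with i = 2: xy^2z = a^{p+k} b^p. Now n = p+k > p = m, so the condition n ≤ m fails. Thus xy^2z ∉ L.
This contradicts the pumping lemma, so L is not regular.

a^{p+k} b^p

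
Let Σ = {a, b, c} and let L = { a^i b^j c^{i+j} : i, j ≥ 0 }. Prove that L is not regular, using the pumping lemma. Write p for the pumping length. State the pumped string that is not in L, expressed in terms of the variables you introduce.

Suppose for contradiction that L is regular, and let p be the pumping length.
Take w = a^p b^p c^{2p} ∈ L (with i=j=p, i+j=2p), |w| = 4p ≥ p.
The pumping lemma gives a decomposition w = xyz where |xy| ≤ p and |y| > 0.
Because |xy| ≤ p and w begins with p copies of a, we have y = a^k with 1 ≤ k ≤ p.
Consider xy^2z = a^{p+k} b^p c^{2p}. Now the a- and b-counts sum to 2p+k, but the c-count is 2p ≠ 2p+k. So xy^2z ∉ L.
This contradicts the pumping lemma, so L is not regular.

a^{p+k} b^p c^{2p}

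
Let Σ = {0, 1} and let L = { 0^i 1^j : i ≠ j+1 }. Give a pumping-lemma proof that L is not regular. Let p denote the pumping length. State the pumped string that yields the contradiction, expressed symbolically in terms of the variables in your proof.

0^{p+p!} 1^{p+p!-1}

Assume L is regular. Let p be the pumping length given by the pumping lemma.
Choose w = 0^p 1^{p+p!-1}. Since p ≠ (p+p!-1)+1 = p+p!, w ∈ L; and |w| ≥ p.
Write w = xyz as guaranteed by the lemma, with |xy| ≤ p and |y| ≥ 1.
Because |xy| ≤ p and w begins with p copies of 0, we have y = 0^k with 1 ≤ k ≤ p.
Since 1 ≤ k ≤ p, k divides p!; set t = 1 + p!/k. Then xy^t z has p + (p!/k)·k = p + p! copies of 0. Now the 0-count is p+p! and (1-count)+1 = (p+p!-1)+1 = p+p!, so i ≠ j+1 fails. So xy^t z = 0^{p+p!} 1^{p+p!-1} ∉ L.
Contradiction. Therefore L is not regular.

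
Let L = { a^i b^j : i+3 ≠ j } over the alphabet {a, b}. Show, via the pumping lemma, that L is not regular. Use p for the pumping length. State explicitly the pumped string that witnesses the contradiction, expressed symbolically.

a^{p+p!} b^{p+p!+3}

Assume L is regular. Let p be the pumping length given by the pumping lemma.
Choose w = a^p b^{p+p!+3}. Since p ≠ (p+p!+3)-3 = p+p!, w ∈ L; and |w| ≥ p.
Write w = xyz as guaranteed by the lemma, with |xy| ≤ p and |y| > 0.
The first p characters of w are a's, so xy (and hence y) consists only of a's. Write y = a^k, 1 ≤ k ≤ p.
Since 1 ≤ k ≤ p, k divides p!; set t = 1 + p!/k. Then xy^t z has p + (p!/k)·k = p + p! copies of a. Now the a-count is p+p! and (b-count)-3 = (p+p!+3)-3 = p+p!, so i+3 ≠ j fails. So xy^t z = a^{p+p!} b^{p+p!+3} ∉ L.
This is a contradiction; hence L is not regular.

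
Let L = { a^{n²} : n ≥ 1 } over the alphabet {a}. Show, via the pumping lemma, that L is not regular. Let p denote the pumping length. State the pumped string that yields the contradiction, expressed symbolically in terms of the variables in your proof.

Suppose for contradiction that L is regular, and let p be the pumping length.
Take w = a^{p²} ∈ L with |w| = p² ≥ p.
The pumping lemma gives a decomposition w = xyz where |xy| ≤ p and |y| ≥ 1.
Then y = a^k for some k with 1 ≤ k ≤ p.
Pump with i = 2: xy^2z = a^{p²+k}. Since 1 ≤ k ≤ p, p² < p²+k ≤ p²+p < (p+1)², so p²+k lies strictly between consecutive squares and is not a perfect square. So xy^2z ∉ L.
This contradicts the pumping lemma, so L is not regular.

a^{p²+k}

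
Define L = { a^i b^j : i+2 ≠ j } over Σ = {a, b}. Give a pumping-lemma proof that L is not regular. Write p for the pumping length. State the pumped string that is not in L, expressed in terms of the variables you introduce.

a^{p+p!} b^{p+p!+2}

Assume L is regular; let p be its pumping constant.
Choose w = a^p b^{p+p!+2}. Since p ≠ (p+p!+2)-2 = p+p!, w ∈ L; and |w| ≥ p.
The pumping lemma gives a decomposition w = xyz where |xy| ≤ p and |y| ≥ 1.
Because |xy| ≤ p and w begins with p copies of a, we have y = a^k with 1 ≤ k ≤ p.
Since 1 ≤ k ≤ p, k divides p!; set t = 1 + p!/k. Then xy^t z has p + (p!/k)·k = p + p! copies of a. Now the a-count is p+p! and (b-count)-2 = (p+p!+2)-2 = p+p!, so i+2 ≠ j fails. So xy^t z = a^{p+p!} b^{p+p!+2} ∉ L.
This contradicts the pumping lemma, so L is not regular.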